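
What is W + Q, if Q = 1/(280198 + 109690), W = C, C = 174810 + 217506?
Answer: 152959300609/389888 ≈ 3.9232e+5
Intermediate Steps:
C = 392316
W = 392316
Q = 1/389888 ≈ 2.5648e-6
W + Q = 392316 + 1/389888 = 152959300609/389888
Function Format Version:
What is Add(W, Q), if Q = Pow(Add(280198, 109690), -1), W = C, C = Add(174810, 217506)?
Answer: Rational(152959300609, 389888) ≈ 3.9232e+5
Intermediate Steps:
C = 392316
W = 392316
Q = Rational(1, 389888) (Q = Pow(389888, -1) = Rational(1, 389888) ≈ 2.5648e-6)
Add(W, Q) = Add(392316, Rational(1, 389888)) = Rational(152959300609, 389888)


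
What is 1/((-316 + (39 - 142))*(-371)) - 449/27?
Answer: -69796574/4197123 ≈ -16.630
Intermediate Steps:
1/((-316 + (39 - 142))*(-371)) - 449/27 = -1/371/(-316 - 103) - 449*1/27 = -1/371/(-419) - 449/27 = -1/419*(-1/371) - 449/27 = 1/155449 - 449/27 = -69796574/4197123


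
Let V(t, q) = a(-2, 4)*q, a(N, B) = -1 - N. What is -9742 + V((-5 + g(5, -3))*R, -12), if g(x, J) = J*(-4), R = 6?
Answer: -9754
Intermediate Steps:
g(x, J) = -4*J
V(t, q) = q (V(t, q) = (-1 - 1*(-2))*q = (-1 + 2)*q = 1*q = q)
-9742 + V((-5 + g(5, -3))*R, -12) = -9742 - 12 = -9754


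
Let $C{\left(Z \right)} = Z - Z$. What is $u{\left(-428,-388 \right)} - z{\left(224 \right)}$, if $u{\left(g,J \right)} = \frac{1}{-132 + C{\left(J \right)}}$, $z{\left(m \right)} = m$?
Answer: $- \frac{29569}{132} \approx -224.01$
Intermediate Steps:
$C{\left(Z \right)} = 0$
$u{\left(g,J \right)} = - \frac{1}{132}$ ($u{\left(g,J \right)} = \frac{1}{-132 + 0} = \frac{1}{-132} = - \frac{1}{132}$)
$u{\left(-428,-388 \right)} - z{\left(224 \right)} = - \frac{1}{132} - 224 = - \frac{29569}{132}$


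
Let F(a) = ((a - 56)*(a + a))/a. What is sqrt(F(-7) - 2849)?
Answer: 5*I*sqrt(119) ≈ 54.544*I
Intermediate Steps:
F(a) = -112 + 2*a (F(a) = ((-56 + a)*(2*a))/a = (2*a*(-56 + a))/a = -112 + 2*a)
sqrt(F(-7) - 2849) = sqrt((-112 + 2*(-7)) - 2849) = sqrt((-112 - 14) - 2849) = sqrt(-126 - 2849) = sqrt(-2975) = 5*I*sqrt(119)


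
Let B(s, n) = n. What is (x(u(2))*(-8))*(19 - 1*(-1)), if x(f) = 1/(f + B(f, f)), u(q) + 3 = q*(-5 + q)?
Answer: 80/9 ≈ 8.8889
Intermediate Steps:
u(q) = -3 + q*(-5 + q)
x(f) = 1/(2*f) (x(f) = 1/(f + f) = 1/(2*f))
(x(u(2))*(-8))*(19 - 1*(-1)) = ((1/(2*(-3 + 2² - 5*2)))*(-8))*(19 - 1*(-1)) = ((1/(2*(-3 + 4 - 10)))*(-8))*(19 + 1) = (((½)/(-9))*(-8))*20 = (((½)*(-⅑))*(-8))*20 = -1/18*(-8)*20 = (4/9)*20 = 80/9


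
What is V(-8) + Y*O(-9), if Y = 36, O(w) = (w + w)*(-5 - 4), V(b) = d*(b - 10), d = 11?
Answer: 5634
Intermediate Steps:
V(b) = -110 + 11*b (V(b) = 11*(b - 10) = 11*(-10 + b) = -110 + 11*b)
O(w) = -18*w (O(w) = (2*w)*(-9) = -18*w)
V(-8) + Y*O(-9) = (-110 + 11*(-8)) + 36*(-18*(-9)) = (-110 - 88) + 36*162 = -198 + 5832 = 5634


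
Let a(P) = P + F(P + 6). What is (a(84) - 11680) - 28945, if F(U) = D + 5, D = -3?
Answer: -40539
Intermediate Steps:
F(U) = 2 (F(U) = -3 + 5 = 2)
a(P) = 2 + P (a(P) = P + 2 = 2 + P)
(a(84) - 11680) - 28945 = ((2 + 84) - 11680) - 28945 = (86 - 11680) - 28945 = -11594 - 28945 = -40539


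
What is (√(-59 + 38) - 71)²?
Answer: (71 - I*√21)² ≈ 5020.0 - 650.73*I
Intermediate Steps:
(√(-59 + 38) - 71)² = (√(-21) - 71)² = (I*√21 - 71)² = (-71 + I*√21)²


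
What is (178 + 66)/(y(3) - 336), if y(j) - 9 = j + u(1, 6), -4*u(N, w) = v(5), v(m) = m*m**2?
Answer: -976/1421 ≈ -0.68684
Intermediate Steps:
v(m) = m**3
u(N, w) = -125/4 (u(N, w) = -1/4*5**3 = -1/4*125 = -125/4)
y(j) = -89/4 + j (y(j) = 9 + (j - 125/4) = 9 + (-125/4 + j) = -89/4 + j)
(178 + 66)/(y(3) - 336) = (178 + 66)/((-89/4 + 3) - 336) = 244/(-77/4 - 336) = 244/(-1421/4) = 244*(-4/1421) = -976/1421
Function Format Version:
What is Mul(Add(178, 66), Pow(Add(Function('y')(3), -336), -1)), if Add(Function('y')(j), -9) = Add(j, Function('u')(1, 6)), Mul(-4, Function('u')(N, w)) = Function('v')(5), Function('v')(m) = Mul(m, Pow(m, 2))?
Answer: Rational(-976, 1421) ≈ -0.68684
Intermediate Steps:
Function('v')(m) = Pow(m, 3)
Function('u')(N, w) = Rational(-125, 4) (Function('u')(N, w) = Mul(Rational(-1, 4), Pow(5, 3)) = Mul(Rational(-1, 4), 125) = Rational(-125, 4))
Function('y')(j) = Add(Rational(-89, 4), j) (Function('y')(j) = Add(9, Add(j, Rational(-125, 4))) = Add(9, Add(Rational(-125, 4), j)) = Add(Rational(-89, 4), j))
Mul(Add(178, 66), Pow(Add(Function('y')(3), -336), -1)) = Mul(Add(178, 66), Pow(Add(Add(Rational(-89, 4), 3), -336), -1)) = Mul(244, Pow(Add(Rational(-77, 4), -336), -1)) = Mul(244, Pow(Rational(-1421, 4), -1)) = Mul(244, Rational(-4, 1421)) = Rational(-976, 1421)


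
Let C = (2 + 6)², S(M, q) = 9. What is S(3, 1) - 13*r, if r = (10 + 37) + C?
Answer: -1434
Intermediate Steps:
C = 64 (C = 8² = 64)
r = 111 (r = (10 + 37) + 64 = 47 + 64 = 111)
S(3, 1) - 13*r = 9 - 13*111 = 9 - 1443 = -1434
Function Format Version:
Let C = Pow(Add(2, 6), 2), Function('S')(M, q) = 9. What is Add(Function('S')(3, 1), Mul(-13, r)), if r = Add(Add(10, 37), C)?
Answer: -1434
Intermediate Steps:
C = 64 (C = Pow(8, 2) = 64)
r = 111 (r = Add(Add(10, 37), 64) = Add(47, 64) = 111)
Add(Function('S')(3, 1), Mul(-13, r)) = Add(9, Mul(-13, 111)) = Add(9, -1443) = -1434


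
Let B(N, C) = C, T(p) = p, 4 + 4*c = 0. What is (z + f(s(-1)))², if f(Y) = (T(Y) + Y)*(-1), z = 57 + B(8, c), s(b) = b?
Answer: 3364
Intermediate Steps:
c = -1 (c = -1 + (¼)*0 = -1 + 0 = -1)
z = 56 (z = 57 - 1 = 56)
f(Y) = -2*Y (f(Y) = (Y + Y)*(-1) = (2*Y)*(-1) = -2*Y)
(z + f(s(-1)))² = (56 - 2*(-1))² = (56 + 2)² = 58² = 3364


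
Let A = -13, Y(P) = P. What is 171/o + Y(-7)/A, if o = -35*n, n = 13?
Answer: 74/455 ≈ 0.16264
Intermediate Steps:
o = -455 (o = -35*13 = -455)
171/o + Y(-7)/A = 171/(-455) - 7/(-13) = 171*(-1/455) - 7*(-1/13) = -171/455 + 7/13 = 74/455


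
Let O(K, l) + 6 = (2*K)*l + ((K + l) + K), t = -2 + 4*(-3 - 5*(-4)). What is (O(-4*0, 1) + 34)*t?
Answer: 1914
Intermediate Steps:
t = 66 (t = -2 + 4*(-3 + 20) = -2 + 4*17 = -2 + 68 = 66)
O(K, l) = -6 + l + 2*K + 2*K*l (O(K, l) = -6 + ((2*K)*l + ((K + l) + K)) = -6 + (2*K*l + (l + 2*K)) = -6 + (l + 2*K + 2*K*l) = -6 + l + 2*K + 2*K*l)
(O(-4*0, 1) + 34)*t = ((-6 + 1 + 2*(-4*0) + 2*(-4*0)*1) + 34)*66 = ((-6 + 1 + 2*0 + 2*0*1) + 34)*66 = ((-6 + 1 + 0 + 0) + 34)*66 = (-5 + 34)*66 = 29*66 = 1914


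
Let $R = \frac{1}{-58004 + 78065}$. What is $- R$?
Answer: $- \frac{1}{20061} \approx -4.9848 \cdot 10^{-5}$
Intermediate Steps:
$R = \frac{1}{20061} \approx 4.9848 \cdot 10^{-5}$
$- R = \left(-1\right) \frac{1}{20061} = - \frac{1}{20061}$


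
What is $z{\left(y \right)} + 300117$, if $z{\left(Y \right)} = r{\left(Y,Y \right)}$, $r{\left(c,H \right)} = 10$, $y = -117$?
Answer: $300127$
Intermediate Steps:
$z{\left(Y \right)} = 10$
$z{\left(y \right)} + 300117 = 10 + 300117 = 300127$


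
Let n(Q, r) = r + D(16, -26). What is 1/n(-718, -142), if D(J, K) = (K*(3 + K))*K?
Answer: -1/15690 ≈ -6.3735e-5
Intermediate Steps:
D(J, K) = K²*(3 + K)
n(Q, r) = -15548 + r (n(Q, r) = r + (-26)²*(3 - 26) = r + 676*(-23) = r - 15548 = -15548 + r)
1/n(-718, -142) = 1/(-15548 - 142) = 1/(-15690) = -1/15690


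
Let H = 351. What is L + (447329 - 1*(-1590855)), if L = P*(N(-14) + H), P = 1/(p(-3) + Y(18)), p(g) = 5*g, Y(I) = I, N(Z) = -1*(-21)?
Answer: 2038308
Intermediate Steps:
N(Z) = 21
P = ⅓ (P = 1/(5*(-3) + 18) = 1/(-15 + 18) = 1/3 = ⅓ ≈ 0.33333)
L = 124 (L = (21 + 351)/3 = (⅓)*372 = 124)
L + (447329 - 1*(-1590855)) = 124 + (447329 - 1*(-1590855)) = 124 + (447329 + 1590855) = 124 + 2038184 = 2038308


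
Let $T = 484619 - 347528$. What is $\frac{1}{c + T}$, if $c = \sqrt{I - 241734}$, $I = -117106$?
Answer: $\frac{137091}{18794301121} - \frac{2 i \sqrt{89710}}{18794301121} \approx 7.2943 \cdot 10^{-6} - 3.1873 \cdot 10^{-8} i$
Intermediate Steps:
$c = 2 i \sqrt{89710}$ ($c = \sqrt{-117106 - 241734} = \sqrt{-358840} = 2 i \sqrt{89710} \approx 599.03 i$)
$T = 137091$
$\frac{1}{c + T} = \frac{1}{2 i \sqrt{89710} + 137091} = \frac{1}{137091 + 2 i \sqrt{89710}}$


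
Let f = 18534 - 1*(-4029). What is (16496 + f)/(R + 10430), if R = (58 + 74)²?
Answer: 39059/27854 ≈ 1.4023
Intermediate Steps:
f = 22563 (f = 18534 + 4029 = 22563)
R = 17424 (R = 132² = 17424)
(16496 + f)/(R + 10430) = (16496 + 22563)/(17424 + 10430) = 39059/27854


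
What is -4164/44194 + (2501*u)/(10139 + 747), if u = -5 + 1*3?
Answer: -66596923/120273971 ≈ -0.55371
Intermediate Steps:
u = -2 (u = -5 + 3 = -2)
-4164/44194 + (2501*u)/(10139 + 747) = -4164/44194 + (2501*(-2))/(10139 + 747) = -4164*1/44194 - 5002/10886 = -2082/22097 - 5002*1/10886 = -2082/22097 - 2501/5443 = -66596923/120273971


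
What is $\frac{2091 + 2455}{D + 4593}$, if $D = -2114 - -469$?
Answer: $\frac{2273}{1474} \approx 1.5421$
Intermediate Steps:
$D = -1645$ ($D = -2114 + 469 = -1645$)
$\frac{2091 + 2455}{D + 4593} = \frac{2091 + 2455}{-1645 + 4593} = \frac{4546}{2948} = 4546 \cdot \frac{1}{2948} = \frac{2273}{1474}$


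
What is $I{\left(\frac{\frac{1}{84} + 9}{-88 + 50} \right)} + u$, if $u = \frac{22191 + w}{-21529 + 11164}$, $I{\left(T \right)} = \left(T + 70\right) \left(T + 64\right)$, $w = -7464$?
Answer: $\frac{156540580506839}{35202525120} \approx 4446.9$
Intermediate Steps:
$I{\left(T \right)} = \left(64 + T\right) \left(70 + T\right)$ ($I{\left(T \right)} = \left(70 + T\right) \left(64 + T\right) = \left(64 + T\right) \left(70 + T\right)$)
$u = - \frac{4909}{3455}$ ($u = \frac{22191 - 7464}{-21529 + 11164} = \frac{14727}{-10365} = 14727 \left(- \frac{1}{10365}\right) = - \frac{4909}{3455} \approx -1.4208$)
$I{\left(\frac{\frac{1}{84} + 9}{-88 + 50} \right)} + u = \left(4480 + \left(\frac{\frac{1}{84} + 9}{-88 + 50}\right)^{2} + 134 \frac{\frac{1}{84} + 9}{-88 + 50}\right) - \frac{4909}{3455} = \left(4480 + \left(\frac{\frac{1}{84} + 9}{-38}\right)^{2} + 134 \frac{\frac{1}{84} + 9}{-38}\right) - \frac{4909}{3455} = \left(4480 + \left(\frac{757}{84} \left(- \frac{1}{38}\right)\right)^{2} + 134 \cdot \frac{757}{84} \left(- \frac{1}{38}\right)\right) - \frac{4909}{3455} = \left(4480 + \left(- \frac{757}{3192}\right)^{2} + 134 \left(- \frac{757}{3192}\right)\right) - \frac{4909}{3455} = \left(4480 + \frac{573049}{10188864} - \frac{50719}{1596}\right) - \frac{4909}{3455} = \frac{45322893673}{10188864} - \frac{4909}{3455} = \frac{156540580506839}{35202525120}$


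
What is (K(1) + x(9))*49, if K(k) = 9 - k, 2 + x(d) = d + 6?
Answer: 1029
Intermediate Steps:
x(d) = 4 + d (x(d) = -2 + (d + 6) = -2 + (6 + d) = 4 + d)
(K(1) + x(9))*49 = ((9 - 1*1) + (4 + 9))*49 = ((9 - 1) + 13)*49 = (8 + 13)*49 = 21*49 = 1029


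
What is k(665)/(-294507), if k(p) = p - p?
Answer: 0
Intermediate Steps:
k(p) = 0
k(665)/(-294507) = 0/(-294507) = 0*(-1/294507) = 0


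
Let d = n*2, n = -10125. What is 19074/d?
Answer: -3179/3375 ≈ -0.94193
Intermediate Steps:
d = -20250 (d = -10125*2 = -20250)
19074/d = 19074/(-20250) = 19074*(-1/20250) = -3179/3375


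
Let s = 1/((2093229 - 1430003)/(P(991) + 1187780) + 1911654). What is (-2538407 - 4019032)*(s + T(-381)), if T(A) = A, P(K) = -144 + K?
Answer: 5676939189763693581303/2272244222284 ≈ 2.4984e+9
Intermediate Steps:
s = 1188627/2272244222284 (s = 1/((2093229 - 1430003)/((-144 + 991) + 1187780) + 1911654) = 1/(663226/(847 + 1187780) + 1911654) = 1/(663226/1188627 + 1911654) = 1/(2272244222284/1188627) = 1188627/2272244222284 ≈ 5.2311e-7)
(-2538407 - 4019032)*(s + T(-381)) = (-2538407 - 4019032)*(1188627/2272244222284 - 381) = -6557439*(-865725047501577/2272244222284) = 5676939189763693581303/2272244222284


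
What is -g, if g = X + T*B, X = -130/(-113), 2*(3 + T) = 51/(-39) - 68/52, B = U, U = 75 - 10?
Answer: 31510/113 ≈ 278.85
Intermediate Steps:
U = 65
B = 65
T = -56/13 (T = -3 + (51/(-39) - 68/52)/2 = -3 + (51*(-1/39) - 68*1/52)/2 = -3 + (-17/13 - 17/13)/2 = -3 + (½)*(-34/13) = -3 - 17/13 = -56/13 ≈ -4.3077)
X = 130/113 (X = -130*(-1/113) = 130/113 ≈ 1.1504)
g = -31510/113 (g = 130/113 - 56/13*65 = 130/113 - 280 = -31510/113 ≈ -278.85)
-g = -1*(-31510/113) = 31510/113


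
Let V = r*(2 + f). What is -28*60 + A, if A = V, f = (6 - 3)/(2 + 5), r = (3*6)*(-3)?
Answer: -12678/7 ≈ -1811.1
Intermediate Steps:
r = -54 (r = 18*(-3) = -54)
f = 3/7 ≈ 0.42857
V = -918/7 (V = -54*(2 + 3/7) = -54*17/7 = -918/7 ≈ -131.14)
A = -918/7 ≈ -131.14
-28*60 + A = -28*60 - 918/7 = -1680 - 918/7 = -12678/7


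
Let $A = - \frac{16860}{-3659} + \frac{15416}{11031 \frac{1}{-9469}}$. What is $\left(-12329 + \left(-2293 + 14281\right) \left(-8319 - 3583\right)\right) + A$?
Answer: $- \frac{5759990397587521}{40362429} \approx -1.4271 \cdot 10^{8}$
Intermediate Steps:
$A = - \frac{533933263876}{40362429}$ ($A = \left(-16860\right) \left(- \frac{1}{3659}\right) + \frac{15416}{11031 \left(- \frac{1}{9469}\right)} = \frac{16860}{3659} + \frac{15416}{- \frac{11031}{9469}} = \frac{16860}{3659} + 15416 \left(- \frac{9469}{11031}\right) = \frac{16860}{3659} - \frac{145974104}{11031} = - \frac{533933263876}{40362429} \approx -13228.0$)
$\left(-12329 + \left(-2293 + 14281\right) \left(-8319 - 3583\right)\right) + A = \left(-12329 + \left(-2293 + 14281\right) \left(-8319 - 3583\right)\right) - \frac{533933263876}{40362429} = \left(-12329 + 11988 \left(-11902\right)\right) - \frac{533933263876}{40362429} = \left(-12329 - 142681176\right) - \frac{533933263876}{40362429} = -142693505 - \frac{533933263876}{40362429} = - \frac{5759990397587521}{40362429}$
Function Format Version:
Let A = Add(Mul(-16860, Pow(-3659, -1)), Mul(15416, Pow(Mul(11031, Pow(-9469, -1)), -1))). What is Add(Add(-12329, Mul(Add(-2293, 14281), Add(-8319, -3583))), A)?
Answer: Rational(-5759990397587521, 40362429) ≈ -1.4271e+8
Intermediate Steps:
A = Rational(-533933263876, 40362429) (A = Add(Mul(-16860, Rational(-1, 3659)), Mul(15416, Pow(Mul(11031, Rational(-1, 9469)), -1))) = Add(Rational(16860, 3659), Mul(15416, Pow(Rational(-11031, 9469), -1))) = Add(Rational(16860, 3659), Mul(15416, Rational(-9469, 11031))) = Add(Rational(16860, 3659), Rational(-145974104, 11031)) = Rational(-533933263876, 40362429) ≈ -13228.)
Add(Add(-12329, Mul(Add(-2293, 14281), Add(-8319, -3583))), A) = Add(Add(-12329, Mul(Add(-2293, 14281), Add(-8319, -3583))), Rational(-533933263876, 40362429)) = Add(Add(-12329, Mul(11988, -11902)), Rational(-533933263876, 40362429)) = Add(Add(-12329, -142681176), Rational(-533933263876, 40362429)) = Add(-142693505, Rational(-533933263876, 40362429)) = Rational(-5759990397587521, 40362429)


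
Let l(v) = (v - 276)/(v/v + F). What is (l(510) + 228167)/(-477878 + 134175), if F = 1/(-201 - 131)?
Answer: -910855/1370671 ≈ -0.66453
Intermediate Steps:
F = -1/332 (F = 1/(-332) = -1/332 ≈ -0.0030120)
l(v) = -91632/331 + 332*v/331 (l(v) = (v - 276)/(v/v - 1/332) = (-276 + v)/(1 - 1/332) = (-276 + v)/(331/332) = (-276 + v)*(332/331) = -91632/331 + 332*v/331)
(l(510) + 228167)/(-477878 + 134175) = ((-91632/331 + (332/331)*510) + 228167)/(-477878 + 134175) = ((-91632/331 + 169320/331) + 228167)/(-343703) = (77688/331 + 228167)*(-1/343703) = (75600965/331)*(-1/343703) = -910855/1370671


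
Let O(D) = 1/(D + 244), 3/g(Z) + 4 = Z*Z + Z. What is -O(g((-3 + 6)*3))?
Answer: -86/20987 ≈ -0.0040978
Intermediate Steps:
g(Z) = 3/(-4 + Z + Z²) (g(Z) = 3/(-4 + (Z*Z + Z)) = 3/(-4 + (Z² + Z)) = 3/(-4 + (Z + Z²)) = 3/(-4 + Z + Z²))
O(D) = 1/(244 + D)
-O(g((-3 + 6)*3)) = -1/(244 + 3/(-4 + (-3 + 6)*3 + ((-3 + 6)*3)²)) = -1/(244 + 3/(-4 + 3*3 + (3*3)²)) = -1/(244 + 3/(-4 + 9 + 9²)) = -1/(244 + 3/(-4 + 9 + 81)) = -1/(244 + 3/86) = -1/20987/86 = -1*86/20987 = -86/20987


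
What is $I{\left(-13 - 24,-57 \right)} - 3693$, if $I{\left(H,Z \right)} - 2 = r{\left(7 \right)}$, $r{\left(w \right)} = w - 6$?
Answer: $-3690$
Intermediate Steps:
$r{\left(w \right)} = -6 + w$ ($r{\left(w \right)} = w - 6 = -6 + w$)
$I{\left(H,Z \right)} = 3$ ($I{\left(H,Z \right)} = 2 + \left(-6 + 7\right) = 2 + 1 = 3$)
$I{\left(-13 - 24,-57 \right)} - 3693 = 3 - 3693 = -3690$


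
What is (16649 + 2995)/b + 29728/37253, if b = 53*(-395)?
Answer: -109442252/779891555 ≈ -0.14033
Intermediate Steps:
b = -20935
(16649 + 2995)/b + 29728/37253 = (16649 + 2995)/(-20935) + 29728/37253 = 19644*(-1/20935) + 29728*(1/37253) = -19644/20935 + 29728/37253 = -109442252/779891555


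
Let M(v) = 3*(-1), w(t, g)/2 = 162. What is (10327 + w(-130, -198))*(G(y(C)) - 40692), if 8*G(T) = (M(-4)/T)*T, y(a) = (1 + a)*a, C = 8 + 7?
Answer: -3467315889/8 ≈ -4.3341e+8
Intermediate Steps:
w(t, g) = 324 (w(t, g) = 2*162 = 324)
C = 15
M(v) = -3
y(a) = a*(1 + a)
G(T) = -3/8 (G(T) = ((-3/T)*T)/8 = (⅛)*(-3) = -3/8)
(10327 + w(-130, -198))*(G(y(C)) - 40692) = (10327 + 324)*(-3/8 - 40692) = 10651*(-325539/8) = -3467315889/8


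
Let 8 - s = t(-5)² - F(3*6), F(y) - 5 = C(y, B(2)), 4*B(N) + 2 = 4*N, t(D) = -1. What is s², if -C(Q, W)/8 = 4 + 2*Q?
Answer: 94864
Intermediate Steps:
B(N) = -½ + N (B(N) = -½ + (4*N)/4 = -½ + N)
C(Q, W) = -32 - 16*Q (C(Q, W) = -8*(4 + 2*Q) = -32 - 16*Q)
F(y) = -27 - 16*y (F(y) = 5 + (-32 - 16*y) = -27 - 16*y)
s = -308 (s = 8 - ((-1)² - (-27 - 48*6)) = 8 - (1 - (-27 - 16*18)) = 8 - (1 - (-27 - 288)) = 8 - (1 - 1*(-315)) = 8 - (1 + 315) = 8 - 1*316 = 8 - 316 = -308)
s² = (-308)² = 94864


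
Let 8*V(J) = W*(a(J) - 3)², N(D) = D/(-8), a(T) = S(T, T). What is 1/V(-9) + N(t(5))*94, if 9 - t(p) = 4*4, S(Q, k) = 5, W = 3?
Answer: 995/12 ≈ 82.917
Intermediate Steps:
t(p) = -7 (t(p) = 9 - 4*4 = 9 - 1*16 = 9 - 16 = -7)
a(T) = 5
N(D) = -D/8 (N(D) = D*(-⅛) = -D/8)
V(J) = 3/2 (V(J) = (3*(5 - 3)²)/8 = (3*2²)/8 = (3*4)/8 = (⅛)*12 = 3/2)
1/V(-9) + N(t(5))*94 = 1/(3/2) - ⅛*(-7)*94 = ⅔ + (7/8)*94 = ⅔ + 329/4 = 995/12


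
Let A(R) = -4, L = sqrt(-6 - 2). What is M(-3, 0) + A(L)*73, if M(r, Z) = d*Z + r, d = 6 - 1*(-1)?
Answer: -295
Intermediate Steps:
L = 2*I*sqrt(2) (L = sqrt(-8) = 2*I*sqrt(2) ≈ 2.8284*I)
d = 7 (d = 6 + 1 = 7)
M(r, Z) = r + 7*Z (M(r, Z) = 7*Z + r = r + 7*Z)
M(-3, 0) + A(L)*73 = (-3 + 7*0) - 4*73 = (-3 + 0) - 292 = -3 - 292 = -295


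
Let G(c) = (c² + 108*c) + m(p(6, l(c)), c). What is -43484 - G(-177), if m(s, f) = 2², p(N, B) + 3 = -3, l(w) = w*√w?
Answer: -55701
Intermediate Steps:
l(w) = w^(3/2)
p(N, B) = -6 (p(N, B) = -3 - 3 = -6)
m(s, f) = 4
G(c) = 4 + c² + 108*c (G(c) = (c² + 108*c) + 4 = 4 + c² + 108*c)
-43484 - G(-177) = -43484 - (4 + (-177)² + 108*(-177)) = -43484 - (4 + 31329 - 19116) = -43484 - 1*12217 = -43484 - 12217 = -55701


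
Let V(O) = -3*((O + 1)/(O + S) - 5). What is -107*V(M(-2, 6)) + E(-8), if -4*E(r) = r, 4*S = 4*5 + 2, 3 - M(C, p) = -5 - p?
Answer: -17629/13 ≈ -1356.1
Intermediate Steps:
M(C, p) = 8 + p (M(C, p) = 3 - (-5 - p) = 3 + (5 + p) = 8 + p)
S = 11/2 (S = (4*5 + 2)/4 = (20 + 2)/4 = (1/4)*22 = 11/2 ≈ 5.5000)
E(r) = -r/4
V(O) = 15 - 3*(1 + O)/(11/2 + O) (V(O) = -3*((O + 1)/(O + 11/2) - 5) = -3*((1 + O)/(11/2 + O) - 5) = -3*(-5 + (1 + O)/(11/2 + O)) = 15 - 3*(1 + O)/(11/2 + O))
-107*V(M(-2, 6)) + E(-8) = -321*(53 + 8*(8 + 6))/(11 + 2*(8 + 6)) - 1/4*(-8) = -321*(53 + 8*14)/(11 + 2*14) + 2 = -321*(53 + 112)/(11 + 28) + 2 = -321*165/39 + 2 = -107*165/13 + 2 = -17655/13 + 2 = -17629/13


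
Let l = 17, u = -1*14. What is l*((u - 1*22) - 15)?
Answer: -867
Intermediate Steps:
u = -14
l*((u - 1*22) - 15) = 17*((-14 - 1*22) - 15) = 17*((-14 - 22) - 15) = 17*(-36 - 15) = 17*(-51) = -867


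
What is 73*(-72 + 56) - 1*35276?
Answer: -36444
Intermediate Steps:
73*(-72 + 56) - 1*35276 = 73*(-16) - 35276 = -1168 - 35276 = -36444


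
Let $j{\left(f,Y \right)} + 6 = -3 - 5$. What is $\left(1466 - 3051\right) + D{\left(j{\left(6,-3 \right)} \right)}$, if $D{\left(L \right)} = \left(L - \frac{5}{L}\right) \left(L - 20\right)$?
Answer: $- \frac{7848}{7} \approx -1121.1$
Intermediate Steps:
$j{\left(f,Y \right)} = -14$ ($j{\left(f,Y \right)} = -6 - 8 = -14$)
$D{\left(L \right)} = \left(-20 + L\right) \left(L - \frac{5}{L}\right)$ ($D{\left(L \right)} = \left(L - \frac{5}{L}\right) \left(-20 + L\right) = \left(-20 + L\right) \left(L - \frac{5}{L}\right)$)
$\left(1466 - 3051\right) + D{\left(j{\left(6,-3 \right)} \right)} = \left(1466 - 3051\right) + \left(-5 + \left(-14\right)^{2} - -280 + \frac{100}{-14}\right) = -1585 + \left(-5 + 196 + 280 + 100 \left(- \frac{1}{14}\right)\right) = -1585 + \left(-5 + 196 + 280 - \frac{50}{7}\right) = -1585 + \frac{3247}{7} = - \frac{7848}{7}$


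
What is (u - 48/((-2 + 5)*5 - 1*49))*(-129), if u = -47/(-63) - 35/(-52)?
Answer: -6779251/18564 ≈ -365.18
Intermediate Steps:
u = 4649/3276 (u = -47*(-1/63) - 35*(-1/52) = 47/63 + 35/52 = 4649/3276 ≈ 1.4191)
(u - 48/((-2 + 5)*5 - 1*49))*(-129) = (4649/3276 - 48/((-2 + 5)*5 - 1*49))*(-129) = (4649/3276 - 48/(3*5 - 49))*(-129) = (4649/3276 - 48/(15 - 49))*(-129) = (4649/3276 - 48/(-34))*(-129) = (4649/3276 - 48*(-1/34))*(-129) = (4649/3276 + 24/17)*(-129) = (157657/55692)*(-129) = -6779251/18564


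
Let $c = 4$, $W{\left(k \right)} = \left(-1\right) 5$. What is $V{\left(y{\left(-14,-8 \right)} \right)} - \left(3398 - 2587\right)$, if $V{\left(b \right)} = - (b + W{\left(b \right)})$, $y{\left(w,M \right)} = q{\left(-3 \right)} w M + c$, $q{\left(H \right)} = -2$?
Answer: $-586$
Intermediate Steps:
$W{\left(k \right)} = -5$
$y{\left(w,M \right)} = 4 - 2 M w$ ($y{\left(w,M \right)} = - 2 w M + 4 = - 2 M w + 4 = 4 - 2 M w$)
$V{\left(b \right)} = 5 - b$ ($V{\left(b \right)} = - (b - 5) = - (-5 + b) = 5 - b$)
$V{\left(y{\left(-14,-8 \right)} \right)} - \left(3398 - 2587\right) = \left(5 - \left(4 - \left(-16\right) \left(-14\right)\right)\right) - \left(3398 - 2587\right) = \left(5 - \left(4 - 224\right)\right) - 811 = \left(5 - -220\right) - 811 = \left(5 + 220\right) - 811 = 225 - 811 = -586$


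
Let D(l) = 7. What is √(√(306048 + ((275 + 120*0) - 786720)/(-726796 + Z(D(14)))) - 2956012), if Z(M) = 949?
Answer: √(-1557386354307412908 + 725847*√161243143251533547)/725847 ≈ 1719.1*I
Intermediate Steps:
√(√(306048 + ((275 + 120*0) - 786720)/(-726796 + Z(D(14)))) - 2956012) = √(√(306048 + ((275 + 120*0) - 786720)/(-726796 + 949)) - 2956012) = √(√(306048 + ((275 + 0) - 786720)/(-725847)) - 2956012) = √(√(306048 + (275 - 786720)*(-1/725847)) - 2956012) = √(√(306048 - 786445*(-1/725847)) - 2956012) = √(√(306048 + 786445/725847) - 2956012) = √(√(222144809101/725847) - 2956012) = √(√161243143251533547/725847 - 2956012) = √(-2956012 + √161243143251533547/725847)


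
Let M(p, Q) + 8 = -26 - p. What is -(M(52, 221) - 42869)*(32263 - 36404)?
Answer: -177876655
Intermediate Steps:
M(p, Q) = -34 - p (M(p, Q) = -8 + (-26 - p) = -34 - p)
-(M(52, 221) - 42869)*(32263 - 36404) = -((-34 - 1*52) - 42869)*(32263 - 36404) = -((-34 - 52) - 42869)*(-4141) = -(-86 - 42869)*(-4141) = -(-42955)*(-4141) = -1*177876655 = -177876655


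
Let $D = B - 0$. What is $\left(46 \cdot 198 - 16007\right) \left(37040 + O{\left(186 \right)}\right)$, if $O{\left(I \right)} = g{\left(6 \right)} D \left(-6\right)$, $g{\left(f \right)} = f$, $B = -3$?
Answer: $-256284052$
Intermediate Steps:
$D = -3$ ($D = -3 - 0 = -3 + 0 = -3$)
$O{\left(I \right)} = 108$ ($O{\left(I \right)} = 6 \left(-3\right) \left(-6\right) = \left(-18\right) \left(-6\right) = 108$)
$\left(46 \cdot 198 - 16007\right) \left(37040 + O{\left(186 \right)}\right) = \left(46 \cdot 198 - 16007\right) \left(37040 + 108\right) = \left(9108 - 16007\right) 37148 = \left(-6899\right) 37148 = -256284052$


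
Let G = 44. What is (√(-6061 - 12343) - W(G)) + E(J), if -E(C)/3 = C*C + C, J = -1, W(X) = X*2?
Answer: -88 + 2*I*√4601 ≈ -88.0 + 135.66*I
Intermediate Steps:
W(X) = 2*X
E(C) = -3*C - 3*C² (E(C) = -3*(C*C + C) = -3*(C² + C) = -3*(C + C²) = -3*C - 3*C²)
(√(-6061 - 12343) - W(G)) + E(J) = (√(-6061 - 12343) - 2*44) - 3*(-1)*(1 - 1) = (√(-18404) - 1*88) - 3*(-1)*0 = (2*I*√4601 - 88) + 0 = (-88 + 2*I*√4601) + 0 = -88 + 2*I*√4601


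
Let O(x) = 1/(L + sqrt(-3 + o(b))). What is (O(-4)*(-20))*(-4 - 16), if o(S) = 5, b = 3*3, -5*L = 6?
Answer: 6000/7 + 5000*sqrt(2)/7 ≈ 1867.3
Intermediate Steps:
L = -6/5 (L = -1/5*6 = -6/5 ≈ -1.2000)
b = 9
O(x) = 1/(-6/5 + sqrt(2)) (O(x) = 1/(-6/5 + sqrt(-3 + 5)) = 1/(-6/5 + sqrt(2)))
(O(-4)*(-20))*(-4 - 16) = ((15/7 + 25*sqrt(2)/14)*(-20))*(-4 - 16) = (-300/7 - 250*sqrt(2)/7)*(-20) = 6000/7 + 5000*sqrt(2)/7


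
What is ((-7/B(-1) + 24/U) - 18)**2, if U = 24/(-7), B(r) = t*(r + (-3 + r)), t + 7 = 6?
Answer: 17424/25 ≈ 696.96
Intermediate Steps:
t = -1 (t = -7 + 6 = -1)
B(r) = 3 - 2*r (B(r) = -(r + (-3 + r)) = -(-3 + 2*r) = 3 - 2*r)
U = -24/7 (U = 24*(-1/7) = -24/7 ≈ -3.4286)
((-7/B(-1) + 24/U) - 18)**2 = ((-7/(3 - 2*(-1)) + 24/(-24/7)) - 18)**2 = ((-7/(3 + 2) + 24*(-7/24)) - 18)**2 = ((-7/5 - 7) - 18)**2 = (-42/5 - 18)**2 = (-132/5)**2 = 17424/25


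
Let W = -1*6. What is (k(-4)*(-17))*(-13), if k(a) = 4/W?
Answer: -442/3 ≈ -147.33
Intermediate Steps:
W = -6
k(a) = -⅔ (k(a) = 4/(-6) = 4*(-⅙) = -⅔)
(k(-4)*(-17))*(-13) = -⅔*(-17)*(-13) = (34/3)*(-13) = -442/3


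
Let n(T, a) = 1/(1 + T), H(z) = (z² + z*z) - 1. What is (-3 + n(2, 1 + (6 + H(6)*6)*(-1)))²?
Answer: 64/9 ≈ 7.1111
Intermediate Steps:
H(z) = -1 + 2*z² (H(z) = (z² + z²) - 1 = 2*z² - 1 = -1 + 2*z²)
(-3 + n(2, 1 + (6 + H(6)*6)*(-1)))² = (-3 + 1/(1 + 2))² = (-3 + 1/3)² = (-3 + ⅓)² = (-8/3)² = 64/9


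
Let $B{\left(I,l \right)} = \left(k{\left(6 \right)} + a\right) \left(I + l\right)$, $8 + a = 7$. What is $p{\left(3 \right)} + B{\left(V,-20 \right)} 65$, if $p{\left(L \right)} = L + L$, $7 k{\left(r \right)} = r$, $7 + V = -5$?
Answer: $\frac{2122}{7} \approx 303.14$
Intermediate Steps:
$a = -1$ ($a = -8 + 7 = -1$)
$V = -12$ ($V = -7 - 5 = -12$)
$k{\left(r \right)} = \frac{r}{7}$
$B{\left(I,l \right)} = - \frac{I}{7} - \frac{l}{7}$ ($B{\left(I,l \right)} = \left(\frac{1}{7} \cdot 6 - 1\right) \left(I + l\right) = \left(\frac{6}{7} - 1\right) \left(I + l\right) = - \frac{I + l}{7} = - \frac{I}{7} - \frac{l}{7}$)
$p{\left(L \right)} = 2 L$
$p{\left(3 \right)} + B{\left(V,-20 \right)} 65 = 2 \cdot 3 + \left(\left(- \frac{1}{7}\right) \left(-12\right) - - \frac{20}{7}\right) 65 = 6 + \left(\frac{12}{7} + \frac{20}{7}\right) 65 = 6 + \frac{32}{7} \cdot 65 = 6 + \frac{2080}{7} = \frac{2122}{7}$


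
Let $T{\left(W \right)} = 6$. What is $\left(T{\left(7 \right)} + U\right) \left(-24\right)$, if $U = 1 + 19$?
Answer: $-624$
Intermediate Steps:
$U = 20$
$\left(T{\left(7 \right)} + U\right) \left(-24\right) = \left(6 + 20\right) \left(-24\right) = 26 \left(-24\right) = -624$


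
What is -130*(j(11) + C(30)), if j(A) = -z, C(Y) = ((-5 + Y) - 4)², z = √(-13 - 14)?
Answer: -57330 + 390*I*√3 ≈ -57330.0 + 675.5*I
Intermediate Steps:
z = 3*I*√3 (z = √(-27) = 3*I*√3 ≈ 5.1962*I)
C(Y) = (-9 + Y)²
j(A) = -3*I*√3
-130*(j(11) + C(30)) = -130*(-3*I*√3 + (-9 + 30)²) = -130*(-3*I*√3 + 21²) = -130*(-3*I*√3 + 441) = -130*(441 - 3*I*√3) = -57330 + 390*I*√3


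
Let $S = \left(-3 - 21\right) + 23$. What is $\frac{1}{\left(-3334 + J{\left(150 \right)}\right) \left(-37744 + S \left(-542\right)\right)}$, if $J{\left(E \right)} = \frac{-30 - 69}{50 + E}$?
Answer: $\frac{100}{12404988299} \approx 8.0613 \cdot 10^{-9}$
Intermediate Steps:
$J{\left(E \right)} = - \frac{99}{50 + E}$
$S = -1$ ($S = -24 + 23 = -1$)
$\frac{1}{\left(-3334 + J{\left(150 \right)}\right) \left(-37744 + S \left(-542\right)\right)} = \frac{1}{\left(-3334 - \frac{99}{50 + 150}\right) \left(-37744 - -542\right)} = \frac{1}{\left(-3334 - \frac{99}{200}\right) \left(-37744 + 542\right)} = \frac{1}{\left(-3334 - \frac{99}{200}\right) \left(-37202\right)} = \frac{1}{\left(- \frac{666899}{200}\right) \left(-37202\right)} = \frac{1}{\frac{12404988299}{100}} = \frac{100}{12404988299}$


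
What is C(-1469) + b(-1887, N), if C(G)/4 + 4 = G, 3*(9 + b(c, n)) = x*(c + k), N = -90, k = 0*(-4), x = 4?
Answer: -8417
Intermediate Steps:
k = 0
b(c, n) = -9 + 4*c/3 (b(c, n) = -9 + (4*(c + 0))/3 = -9 + (4*c)/3 = -9 + 4*c/3)
C(G) = -16 + 4*G
C(-1469) + b(-1887, N) = (-16 + 4*(-1469)) + (-9 + (4/3)*(-1887)) = (-16 - 5876) + (-9 - 2516) = -5892 - 2525 = -8417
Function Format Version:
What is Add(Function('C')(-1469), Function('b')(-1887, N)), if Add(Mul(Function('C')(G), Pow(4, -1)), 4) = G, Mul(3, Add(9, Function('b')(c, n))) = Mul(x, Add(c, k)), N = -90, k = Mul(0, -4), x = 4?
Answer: -8417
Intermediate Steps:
k = 0
Function('b')(c, n) = Add(-9, Mul(Rational(4, 3), c)) (Function('b')(c, n) = Add(-9, Mul(Rational(1, 3), Mul(4, Add(c, 0)))) = Add(-9, Mul(Rational(1, 3), Mul(4, c))) = Add(-9, Mul(Rational(4, 3), c)))
Function('C')(G) = Add(-16, Mul(4, G))
Add(Function('C')(-1469), Function('b')(-1887, N)) = Add(Add(-16, Mul(4, -1469)), Add(-9, Mul(Rational(4, 3), -1887))) = Add(Add(-16, -5876), Add(-9, -2516)) = Add(-5892, -2525) = -8417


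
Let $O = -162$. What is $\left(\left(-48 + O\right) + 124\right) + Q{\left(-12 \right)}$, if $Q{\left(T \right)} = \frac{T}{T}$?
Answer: $-85$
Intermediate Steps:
$Q{\left(T \right)} = 1$
$\left(\left(-48 + O\right) + 124\right) + Q{\left(-12 \right)} = \left(\left(-48 - 162\right) + 124\right) + 1 = \left(-210 + 124\right) + 1 = -86 + 1 = -85$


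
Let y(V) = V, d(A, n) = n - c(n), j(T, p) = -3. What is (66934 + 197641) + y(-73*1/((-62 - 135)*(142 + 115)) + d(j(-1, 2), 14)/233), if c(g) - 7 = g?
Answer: 3121073730881/11796557 ≈ 2.6458e+5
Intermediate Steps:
c(g) = 7 + g
d(A, n) = -7 (d(A, n) = n - (7 + n) = n + (-7 - n) = -7)
(66934 + 197641) + y(-73*1/((-62 - 135)*(142 + 115)) + d(j(-1, 2), 14)/233) = (66934 + 197641) + (-73*1/((-62 - 135)*(142 + 115)) - 7/233) = 264575 + (-73/(257*(-197)) - 7*1/233) = 264575 + (-73/(-50629) - 7/233) = 264575 + (-73*(-1/50629) - 7/233) = 264575 + (73/50629 - 7/233) = 264575 - 337394/11796557 = 3121073730881/11796557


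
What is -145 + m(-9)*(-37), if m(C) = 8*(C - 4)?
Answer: 3703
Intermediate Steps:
m(C) = -32 + 8*C (m(C) = 8*(-4 + C) = -32 + 8*C)
-145 + m(-9)*(-37) = -145 + (-32 + 8*(-9))*(-37) = -145 + (-32 - 72)*(-37) = -145 - 104*(-37) = -145 + 3848 = 3703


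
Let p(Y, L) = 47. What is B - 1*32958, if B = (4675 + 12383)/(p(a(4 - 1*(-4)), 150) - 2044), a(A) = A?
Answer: -65834184/1997 ≈ -32967.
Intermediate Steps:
B = -17058/1997 (B = (4675 + 12383)/(47 - 2044) = 17058/(-1997) = 17058*(-1/1997) = -17058/1997 ≈ -8.5418)
B - 1*32958 = -17058/1997 - 1*32958 = -17058/1997 - 32958 = -65834184/1997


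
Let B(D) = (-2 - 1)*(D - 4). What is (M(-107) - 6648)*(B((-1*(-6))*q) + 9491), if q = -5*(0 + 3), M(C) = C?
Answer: -66016615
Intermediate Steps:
q = -15 (q = -5*3 = -15)
B(D) = 12 - 3*D (B(D) = -3*(-4 + D) = 12 - 3*D)
(M(-107) - 6648)*(B((-1*(-6))*q) + 9491) = (-107 - 6648)*((12 - 3*(-1*(-6))*(-15)) + 9491) = -6755*((12 - 18*(-15)) + 9491) = -6755*((12 - 3*(-90)) + 9491) = -6755*((12 + 270) + 9491) = -6755*(282 + 9491) = -6755*9773 = -66016615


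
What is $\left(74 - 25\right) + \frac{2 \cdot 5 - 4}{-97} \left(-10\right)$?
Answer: $\frac{4813}{97} \approx 49.619$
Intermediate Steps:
$\left(74 - 25\right) + \frac{2 \cdot 5 - 4}{-97} \left(-10\right) = 49 + \left(10 - 4\right) \left(- \frac{1}{97}\right) \left(-10\right) = 49 + 6 \left(- \frac{1}{97}\right) \left(-10\right) = 49 - - \frac{60}{97} = 49 + \frac{60}{97} = \frac{4813}{97}$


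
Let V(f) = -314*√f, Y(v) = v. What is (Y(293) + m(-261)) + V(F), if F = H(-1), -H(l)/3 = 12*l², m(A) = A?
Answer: 32 - 1884*I ≈ 32.0 - 1884.0*I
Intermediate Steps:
H(l) = -36*l²
F = -36 (F = -36*(-1)² = -36*1 = -36)
(Y(293) + m(-261)) + V(F) = (293 - 261) - 1884*I = 32 - 1884*I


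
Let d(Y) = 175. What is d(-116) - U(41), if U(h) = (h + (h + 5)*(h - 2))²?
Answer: -3367050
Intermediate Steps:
U(h) = (h + (-2 + h)*(5 + h))² (U(h) = (h + (5 + h)*(-2 + h))² = (h + (-2 + h)*(5 + h))²)
d(-116) - U(41) = 175 - (-10 + 41² + 4*41)² = 175 - (-10 + 1681 + 164)² = 175 - 1*1835² = 175 - 1*3367225 = 175 - 3367225 = -3367050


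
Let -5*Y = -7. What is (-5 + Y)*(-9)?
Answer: 162/5 ≈ 32.400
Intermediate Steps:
Y = 7/5 (Y = -⅕*(-7) = 7/5 ≈ 1.4000)
(-5 + Y)*(-9) = (-5 + 7/5)*(-9) = -18/5*(-9) = 162/5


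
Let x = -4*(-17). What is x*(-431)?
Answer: -29308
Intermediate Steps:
x = 68
x*(-431) = 68*(-431) = -29308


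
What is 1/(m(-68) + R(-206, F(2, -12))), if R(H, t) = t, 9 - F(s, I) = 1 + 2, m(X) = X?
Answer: -1/62 ≈ -0.016129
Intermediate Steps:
F(s, I) = 6 (F(s, I) = 9 - (1 + 2) = 9 - 1*3 = 9 - 3 = 6)
1/(m(-68) + R(-206, F(2, -12))) = 1/(-68 + 6) = 1/(-62) = -1/62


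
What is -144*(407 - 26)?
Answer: -54864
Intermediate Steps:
-144*(407 - 26) = -144*381 = -54864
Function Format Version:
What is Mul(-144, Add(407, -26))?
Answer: -54864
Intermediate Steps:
Mul(-144, Add(407, -26)) = Mul(-144, 381) = -54864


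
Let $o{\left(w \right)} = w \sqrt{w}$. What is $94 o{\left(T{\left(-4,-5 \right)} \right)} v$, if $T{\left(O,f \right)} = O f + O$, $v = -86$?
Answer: $-517376$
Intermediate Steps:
$T{\left(O,f \right)} = O + O f$
$o{\left(w \right)} = w^{\frac{3}{2}}$
$94 o{\left(T{\left(-4,-5 \right)} \right)} v = 94 \left(- 4 \left(1 - 5\right)\right)^{\frac{3}{2}} \left(-86\right) = 94 \left(\left(-4\right) \left(-4\right)\right)^{\frac{3}{2}} \left(-86\right) = 94 \cdot 16^{\frac{3}{2}} \left(-86\right) = 94 \cdot 64 \left(-86\right) = 6016 \left(-86\right) = -517376$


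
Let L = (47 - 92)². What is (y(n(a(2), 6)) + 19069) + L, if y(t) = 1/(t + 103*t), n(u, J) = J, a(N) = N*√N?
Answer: 13162657/624 ≈ 21094.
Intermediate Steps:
a(N) = N^(3/2)
L = 2025 (L = (-45)² = 2025)
y(t) = 1/(104*t)
(y(n(a(2), 6)) + 19069) + L = ((1/104)/6 + 19069) + 2025 = ((1/104)*(⅙) + 19069) + 2025 = (1/624 + 19069) + 2025 = 11899057/624 + 2025 = 13162657/624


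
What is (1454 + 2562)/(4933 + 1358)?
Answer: 4016/6291 ≈ 0.63837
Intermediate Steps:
(1454 + 2562)/(4933 + 1358) = 4016/6291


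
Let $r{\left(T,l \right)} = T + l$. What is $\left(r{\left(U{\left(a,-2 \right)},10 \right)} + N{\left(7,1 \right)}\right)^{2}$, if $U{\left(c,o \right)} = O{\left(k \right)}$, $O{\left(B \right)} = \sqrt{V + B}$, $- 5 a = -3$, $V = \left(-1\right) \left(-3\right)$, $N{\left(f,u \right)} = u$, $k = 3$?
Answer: $\left(11 + \sqrt{6}\right)^{2} \approx 180.89$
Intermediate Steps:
$V = 3$
$a = \frac{3}{5}$ ($a = \left(- \frac{1}{5}\right) \left(-3\right) = \frac{3}{5} \approx 0.6$)
$O{\left(B \right)} = \sqrt{3 + B}$
$U{\left(c,o \right)} = \sqrt{6}$ ($U{\left(c,o \right)} = \sqrt{3 + 3} = \sqrt{6}$)
$\left(r{\left(U{\left(a,-2 \right)},10 \right)} + N{\left(7,1 \right)}\right)^{2} = \left(\left(\sqrt{6} + 10\right) + 1\right)^{2} = \left(\left(10 + \sqrt{6}\right) + 1\right)^{2} = \left(11 + \sqrt{6}\right)^{2}$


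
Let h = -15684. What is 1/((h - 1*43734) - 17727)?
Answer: -1/77145 ≈ -1.2963e-5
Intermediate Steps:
1/((h - 1*43734) - 17727) = 1/((-15684 - 1*43734) - 17727) = 1/((-15684 - 43734) - 17727) = 1/(-59418 - 17727) = 1/(-77145) = -1/77145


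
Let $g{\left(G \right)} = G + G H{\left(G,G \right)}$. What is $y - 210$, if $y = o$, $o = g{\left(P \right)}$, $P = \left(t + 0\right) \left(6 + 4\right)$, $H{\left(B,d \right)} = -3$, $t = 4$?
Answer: $-290$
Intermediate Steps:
$P = 40$ ($P = \left(4 + 0\right) \left(6 + 4\right) = 4 \cdot 10 = 40$)
$g{\left(G \right)} = - 2 G$ ($g{\left(G \right)} = G + G \left(-3\right) = G - 3 G = - 2 G$)
$o = -80$ ($o = \left(-2\right) 40 = -80$)
$y = -80$
$y - 210 = -80 - 210 = -290$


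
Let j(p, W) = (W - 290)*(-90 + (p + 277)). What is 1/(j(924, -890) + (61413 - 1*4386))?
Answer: -1/1253953 ≈ -7.9748e-7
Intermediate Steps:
j(p, W) = (-290 + W)*(187 + p) (j(p, W) = (-290 + W)*(-90 + (277 + p)) = (-290 + W)*(187 + p))
1/(j(924, -890) + (61413 - 1*4386)) = 1/((-54230 - 290*924 + 187*(-890) - 890*924) + (61413 - 1*4386)) = 1/((-54230 - 267960 - 166430 - 822360) + (61413 - 4386)) = 1/(-1310980 + 57027) = 1/(-1253953) = -1/1253953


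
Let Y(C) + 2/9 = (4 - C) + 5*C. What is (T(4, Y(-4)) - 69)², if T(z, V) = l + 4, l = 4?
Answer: 3721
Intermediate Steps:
Y(C) = 34/9 + 4*C (Y(C) = -2/9 + ((4 - C) + 5*C) = -2/9 + (4 + 4*C) = 34/9 + 4*C)
T(z, V) = 8 (T(z, V) = 4 + 4 = 8)
(T(4, Y(-4)) - 69)² = (8 - 69)² = (-61)² = 3721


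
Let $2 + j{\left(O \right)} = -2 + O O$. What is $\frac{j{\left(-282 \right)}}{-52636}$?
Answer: $- \frac{19880}{13159} \approx -1.5108$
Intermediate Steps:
$j{\left(O \right)} = -4 + O^{2}$ ($j{\left(O \right)} = -2 + \left(-2 + O O\right) = -2 + \left(-2 + O^{2}\right) = -4 + O^{2}$)
$\frac{j{\left(-282 \right)}}{-52636} = \frac{-4 + \left(-282\right)^{2}}{-52636} = \left(-4 + 79524\right) \left(- \frac{1}{52636}\right) = 79520 \left(- \frac{1}{52636}\right) = - \frac{19880}{13159}$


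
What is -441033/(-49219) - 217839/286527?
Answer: 38548681550/4700857471 ≈ 8.2003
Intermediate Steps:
-441033/(-49219) - 217839/286527 = -441033*(-1/49219) - 217839*1/286527 = 441033/49219 - 72613/95509 = 38548681550/4700857471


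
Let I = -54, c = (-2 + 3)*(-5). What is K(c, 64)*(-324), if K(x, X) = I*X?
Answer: 1119744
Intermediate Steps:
c = -5 (c = 1*(-5) = -5)
K(x, X) = -54*X
K(c, 64)*(-324) = -54*64*(-324) = -3456*(-324) = 1119744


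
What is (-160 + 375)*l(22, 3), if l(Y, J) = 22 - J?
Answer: 4085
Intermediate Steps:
(-160 + 375)*l(22, 3) = (-160 + 375)*(22 - 1*3) = 215*(22 - 3) = 215*19 = 4085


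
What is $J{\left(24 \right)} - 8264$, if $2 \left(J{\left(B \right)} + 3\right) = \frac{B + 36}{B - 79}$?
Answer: $- \frac{90943}{11} \approx -8267.5$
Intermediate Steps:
$J{\left(B \right)} = -3 + \frac{36 + B}{2 \left(-79 + B\right)}$ ($J{\left(B \right)} = -3 + \frac{\left(B + 36\right) \frac{1}{B - 79}}{2} = -3 + \frac{\left(36 + B\right) \frac{1}{-79 + B}}{2} = -3 + \frac{\frac{1}{-79 + B} \left(36 + B\right)}{2} = -3 + \frac{36 + B}{2 \left(-79 + B\right)}$)
$J{\left(24 \right)} - 8264 = \frac{5 \left(102 - 24\right)}{2 \left(-79 + 24\right)} - 8264 = \frac{5 \left(102 - 24\right)}{2 \left(-55\right)} - 8264 = \frac{5}{2} \left(- \frac{1}{55}\right) 78 - 8264 = - \frac{39}{11} - 8264 = - \frac{90943}{11}$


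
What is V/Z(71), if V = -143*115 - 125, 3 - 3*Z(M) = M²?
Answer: 24855/2519 ≈ 9.8670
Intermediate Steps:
Z(M) = 1 - M²/3
V = -16570 (V = -16445 - 125 = -16570)
V/Z(71) = -16570/(1 - ⅓*71²) = -16570/(1 - ⅓*5041) = -16570/(1 - 5041/3) = -16570/(-5038/3) = -16570*(-3/5038) = 24855/2519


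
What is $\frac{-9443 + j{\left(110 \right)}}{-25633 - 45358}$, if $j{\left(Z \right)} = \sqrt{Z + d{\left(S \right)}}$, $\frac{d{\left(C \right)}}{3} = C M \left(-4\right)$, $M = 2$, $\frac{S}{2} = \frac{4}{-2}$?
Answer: $\frac{9443}{70991} - \frac{\sqrt{206}}{70991} \approx 0.13281$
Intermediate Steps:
$S = -4$ ($S = 2 \frac{4}{-2} = 2 \cdot 4 \left(- \frac{1}{2}\right) = 2 \left(-2\right) = -4$)
$d{\left(C \right)} = - 24 C$ ($d{\left(C \right)} = 3 C 2 \left(-4\right) = 3 \cdot 2 C \left(-4\right) = 3 \left(- 8 C\right) = - 24 C$)
$j{\left(Z \right)} = \sqrt{96 + Z}$ ($j{\left(Z \right)} = \sqrt{Z - -96} = \sqrt{Z + 96} = \sqrt{96 + Z}$)
$\frac{-9443 + j{\left(110 \right)}}{-25633 - 45358} = \frac{-9443 + \sqrt{96 + 110}}{-25633 - 45358} = \frac{-9443 + \sqrt{206}}{-70991} = \left(-9443 + \sqrt{206}\right) \left(- \frac{1}{70991}\right) = \frac{9443}{70991} - \frac{\sqrt{206}}{70991}$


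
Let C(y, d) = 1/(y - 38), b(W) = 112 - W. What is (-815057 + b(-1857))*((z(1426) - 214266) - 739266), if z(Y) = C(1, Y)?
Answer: 28686301605280/37 ≈ 7.7531e+11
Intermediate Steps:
C(y, d) = 1/(-38 + y)
z(Y) = -1/37 (z(Y) = 1/(-38 + 1) = 1/(-37) = -1/37)
(-815057 + b(-1857))*((z(1426) - 214266) - 739266) = (-815057 + (112 - 1*(-1857)))*((-1/37 - 214266) - 739266) = (-815057 + (112 + 1857))*(-7927843/37 - 739266) = (-815057 + 1969)*(-35280685/37) = -813088*(-35280685/37) = 28686301605280/37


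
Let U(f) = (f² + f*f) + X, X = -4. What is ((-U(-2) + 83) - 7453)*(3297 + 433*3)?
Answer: -33890904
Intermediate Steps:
U(f) = -4 + 2*f² (U(f) = (f² + f*f) - 4 = (f² + f²) - 4 = 2*f² - 4 = -4 + 2*f²)
((-U(-2) + 83) - 7453)*(3297 + 433*3) = ((-(-4 + 2*(-2)²) + 83) - 7453)*(3297 + 433*3) = ((-(-4 + 2*4) + 83) - 7453)*(3297 + 1299) = ((-(-4 + 8) + 83) - 7453)*4596 = ((-1*4 + 83) - 7453)*4596 = ((-4 + 83) - 7453)*4596 = (79 - 7453)*4596 = -7374*4596 = -33890904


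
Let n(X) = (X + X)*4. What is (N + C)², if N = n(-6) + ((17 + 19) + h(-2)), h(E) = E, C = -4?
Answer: 324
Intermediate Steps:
n(X) = 8*X (n(X) = (2*X)*4 = 8*X)
N = -14 (N = 8*(-6) + ((17 + 19) - 2) = -48 + (36 - 2) = -48 + 34 = -14)
(N + C)² = (-14 - 4)² = (-18)² = 324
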